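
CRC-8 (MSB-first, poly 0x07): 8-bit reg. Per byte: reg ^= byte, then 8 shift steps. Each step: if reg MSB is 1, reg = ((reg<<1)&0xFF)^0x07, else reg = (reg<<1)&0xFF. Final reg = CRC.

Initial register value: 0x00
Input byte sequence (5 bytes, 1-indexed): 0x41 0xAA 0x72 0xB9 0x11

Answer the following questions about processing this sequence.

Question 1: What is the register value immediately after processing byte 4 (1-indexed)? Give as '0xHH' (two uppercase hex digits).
Answer: 0xEC

Derivation:
After byte 1 (0x41): reg=0xC0
After byte 2 (0xAA): reg=0x11
After byte 3 (0x72): reg=0x2E
After byte 4 (0xB9): reg=0xEC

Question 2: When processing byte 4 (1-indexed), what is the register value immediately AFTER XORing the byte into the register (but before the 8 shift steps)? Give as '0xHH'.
Answer: 0x97

Derivation:
Register before byte 4: 0x2E
Byte 4: 0xB9
0x2E XOR 0xB9 = 0x97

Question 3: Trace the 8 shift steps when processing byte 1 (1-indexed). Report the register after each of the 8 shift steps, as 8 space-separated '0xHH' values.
Register before byte 1: 0x00
After XOR with byte 0x41: 0x41

Answer: 0x82 0x03 0x06 0x0C 0x18 0x30 0x60 0xC0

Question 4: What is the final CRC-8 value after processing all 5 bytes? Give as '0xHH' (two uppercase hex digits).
After byte 1 (0x41): reg=0xC0
After byte 2 (0xAA): reg=0x11
After byte 3 (0x72): reg=0x2E
After byte 4 (0xB9): reg=0xEC
After byte 5 (0x11): reg=0xFD

Answer: 0xFD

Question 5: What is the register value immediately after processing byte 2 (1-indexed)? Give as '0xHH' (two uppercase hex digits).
After byte 1 (0x41): reg=0xC0
After byte 2 (0xAA): reg=0x11

Answer: 0x11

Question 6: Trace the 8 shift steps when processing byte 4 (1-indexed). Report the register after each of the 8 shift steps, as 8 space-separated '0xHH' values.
Answer: 0x29 0x52 0xA4 0x4F 0x9E 0x3B 0x76 0xEC

Derivation:
After byte 1 (0x41): reg=0xC0
After byte 2 (0xAA): reg=0x11
After byte 3 (0x72): reg=0x2E
Register before byte 4: 0x2E
After XOR with byte 0xB9: 0x97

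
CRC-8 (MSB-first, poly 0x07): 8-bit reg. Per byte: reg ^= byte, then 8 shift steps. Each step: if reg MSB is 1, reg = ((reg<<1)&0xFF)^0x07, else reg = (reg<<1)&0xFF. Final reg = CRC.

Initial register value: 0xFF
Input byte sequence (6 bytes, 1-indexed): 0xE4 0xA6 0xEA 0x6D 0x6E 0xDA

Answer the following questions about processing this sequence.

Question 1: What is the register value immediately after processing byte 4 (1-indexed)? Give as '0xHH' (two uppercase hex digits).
After byte 1 (0xE4): reg=0x41
After byte 2 (0xA6): reg=0xBB
After byte 3 (0xEA): reg=0xB0
After byte 4 (0x6D): reg=0x1D

Answer: 0x1D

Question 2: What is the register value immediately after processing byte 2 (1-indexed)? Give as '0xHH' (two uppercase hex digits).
Answer: 0xBB

Derivation:
After byte 1 (0xE4): reg=0x41
After byte 2 (0xA6): reg=0xBB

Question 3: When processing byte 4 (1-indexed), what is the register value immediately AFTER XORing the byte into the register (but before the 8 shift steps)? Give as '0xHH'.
Register before byte 4: 0xB0
Byte 4: 0x6D
0xB0 XOR 0x6D = 0xDD

Answer: 0xDD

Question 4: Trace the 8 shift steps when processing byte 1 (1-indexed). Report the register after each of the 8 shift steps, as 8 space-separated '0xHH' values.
Answer: 0x36 0x6C 0xD8 0xB7 0x69 0xD2 0xA3 0x41

Derivation:
Register before byte 1: 0xFF
After XOR with byte 0xE4: 0x1B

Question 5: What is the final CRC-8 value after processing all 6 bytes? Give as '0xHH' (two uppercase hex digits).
After byte 1 (0xE4): reg=0x41
After byte 2 (0xA6): reg=0xBB
After byte 3 (0xEA): reg=0xB0
After byte 4 (0x6D): reg=0x1D
After byte 5 (0x6E): reg=0x5E
After byte 6 (0xDA): reg=0x95

Answer: 0x95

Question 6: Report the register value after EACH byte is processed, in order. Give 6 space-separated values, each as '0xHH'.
0x41 0xBB 0xB0 0x1D 0x5E 0x95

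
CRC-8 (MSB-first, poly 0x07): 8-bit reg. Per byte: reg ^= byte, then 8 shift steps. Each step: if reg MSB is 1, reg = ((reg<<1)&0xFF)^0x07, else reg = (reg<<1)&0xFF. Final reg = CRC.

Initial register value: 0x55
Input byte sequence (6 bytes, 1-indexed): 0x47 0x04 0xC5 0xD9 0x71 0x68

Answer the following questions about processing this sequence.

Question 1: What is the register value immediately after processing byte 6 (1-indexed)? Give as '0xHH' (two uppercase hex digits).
After byte 1 (0x47): reg=0x7E
After byte 2 (0x04): reg=0x61
After byte 3 (0xC5): reg=0x75
After byte 4 (0xD9): reg=0x4D
After byte 5 (0x71): reg=0xB4
After byte 6 (0x68): reg=0x1A

Answer: 0x1A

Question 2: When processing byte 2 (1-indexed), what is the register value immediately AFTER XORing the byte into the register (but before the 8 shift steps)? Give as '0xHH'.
Answer: 0x7A

Derivation:
Register before byte 2: 0x7E
Byte 2: 0x04
0x7E XOR 0x04 = 0x7A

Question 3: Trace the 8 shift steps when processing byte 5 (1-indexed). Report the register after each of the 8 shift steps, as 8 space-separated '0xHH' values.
After byte 1 (0x47): reg=0x7E
After byte 2 (0x04): reg=0x61
After byte 3 (0xC5): reg=0x75
After byte 4 (0xD9): reg=0x4D
Register before byte 5: 0x4D
After XOR with byte 0x71: 0x3C

Answer: 0x78 0xF0 0xE7 0xC9 0x95 0x2D 0x5A 0xB4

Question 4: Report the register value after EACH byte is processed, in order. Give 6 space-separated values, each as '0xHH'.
0x7E 0x61 0x75 0x4D 0xB4 0x1A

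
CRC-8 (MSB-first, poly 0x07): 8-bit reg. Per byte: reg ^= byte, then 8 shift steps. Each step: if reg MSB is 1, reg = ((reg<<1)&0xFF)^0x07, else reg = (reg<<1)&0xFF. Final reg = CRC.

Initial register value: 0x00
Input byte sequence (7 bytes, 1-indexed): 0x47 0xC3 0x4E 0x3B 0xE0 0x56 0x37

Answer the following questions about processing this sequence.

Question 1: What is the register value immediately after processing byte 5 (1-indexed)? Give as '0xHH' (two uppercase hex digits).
After byte 1 (0x47): reg=0xD2
After byte 2 (0xC3): reg=0x77
After byte 3 (0x4E): reg=0xAF
After byte 4 (0x3B): reg=0xE5
After byte 5 (0xE0): reg=0x1B

Answer: 0x1B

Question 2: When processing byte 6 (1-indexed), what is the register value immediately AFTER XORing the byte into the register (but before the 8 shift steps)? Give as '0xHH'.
Register before byte 6: 0x1B
Byte 6: 0x56
0x1B XOR 0x56 = 0x4D

Answer: 0x4D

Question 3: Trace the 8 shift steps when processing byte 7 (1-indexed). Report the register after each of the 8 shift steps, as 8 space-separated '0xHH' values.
After byte 1 (0x47): reg=0xD2
After byte 2 (0xC3): reg=0x77
After byte 3 (0x4E): reg=0xAF
After byte 4 (0x3B): reg=0xE5
After byte 5 (0xE0): reg=0x1B
After byte 6 (0x56): reg=0xE4
Register before byte 7: 0xE4
After XOR with byte 0x37: 0xD3

Answer: 0xA1 0x45 0x8A 0x13 0x26 0x4C 0x98 0x37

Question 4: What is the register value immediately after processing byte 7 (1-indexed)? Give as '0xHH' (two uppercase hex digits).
Answer: 0x37

Derivation:
After byte 1 (0x47): reg=0xD2
After byte 2 (0xC3): reg=0x77
After byte 3 (0x4E): reg=0xAF
After byte 4 (0x3B): reg=0xE5
After byte 5 (0xE0): reg=0x1B
After byte 6 (0x56): reg=0xE4
After byte 7 (0x37): reg=0x37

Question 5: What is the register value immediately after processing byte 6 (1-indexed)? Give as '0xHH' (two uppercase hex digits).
After byte 1 (0x47): reg=0xD2
After byte 2 (0xC3): reg=0x77
After byte 3 (0x4E): reg=0xAF
After byte 4 (0x3B): reg=0xE5
After byte 5 (0xE0): reg=0x1B
After byte 6 (0x56): reg=0xE4

Answer: 0xE4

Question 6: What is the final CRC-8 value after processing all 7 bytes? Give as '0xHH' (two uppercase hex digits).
After byte 1 (0x47): reg=0xD2
After byte 2 (0xC3): reg=0x77
After byte 3 (0x4E): reg=0xAF
After byte 4 (0x3B): reg=0xE5
After byte 5 (0xE0): reg=0x1B
After byte 6 (0x56): reg=0xE4
After byte 7 (0x37): reg=0x37

Answer: 0x37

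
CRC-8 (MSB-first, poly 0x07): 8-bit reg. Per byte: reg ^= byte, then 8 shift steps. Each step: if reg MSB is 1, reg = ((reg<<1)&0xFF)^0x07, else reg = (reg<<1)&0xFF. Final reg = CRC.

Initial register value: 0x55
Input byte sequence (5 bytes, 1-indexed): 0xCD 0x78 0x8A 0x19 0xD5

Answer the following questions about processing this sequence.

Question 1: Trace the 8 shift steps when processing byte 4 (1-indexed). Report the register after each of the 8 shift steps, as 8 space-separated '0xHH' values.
After byte 1 (0xCD): reg=0xC1
After byte 2 (0x78): reg=0x26
After byte 3 (0x8A): reg=0x4D
Register before byte 4: 0x4D
After XOR with byte 0x19: 0x54

Answer: 0xA8 0x57 0xAE 0x5B 0xB6 0x6B 0xD6 0xAB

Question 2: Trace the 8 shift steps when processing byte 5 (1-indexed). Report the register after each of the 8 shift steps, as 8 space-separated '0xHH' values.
After byte 1 (0xCD): reg=0xC1
After byte 2 (0x78): reg=0x26
After byte 3 (0x8A): reg=0x4D
After byte 4 (0x19): reg=0xAB
Register before byte 5: 0xAB
After XOR with byte 0xD5: 0x7E

Answer: 0xFC 0xFF 0xF9 0xF5 0xED 0xDD 0xBD 0x7D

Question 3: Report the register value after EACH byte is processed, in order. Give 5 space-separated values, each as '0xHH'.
0xC1 0x26 0x4D 0xAB 0x7D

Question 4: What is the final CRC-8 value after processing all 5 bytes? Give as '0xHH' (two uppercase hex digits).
After byte 1 (0xCD): reg=0xC1
After byte 2 (0x78): reg=0x26
After byte 3 (0x8A): reg=0x4D
After byte 4 (0x19): reg=0xAB
After byte 5 (0xD5): reg=0x7D

Answer: 0x7D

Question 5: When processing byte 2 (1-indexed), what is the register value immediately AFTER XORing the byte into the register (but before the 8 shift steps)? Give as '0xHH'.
Register before byte 2: 0xC1
Byte 2: 0x78
0xC1 XOR 0x78 = 0xB9

Answer: 0xB9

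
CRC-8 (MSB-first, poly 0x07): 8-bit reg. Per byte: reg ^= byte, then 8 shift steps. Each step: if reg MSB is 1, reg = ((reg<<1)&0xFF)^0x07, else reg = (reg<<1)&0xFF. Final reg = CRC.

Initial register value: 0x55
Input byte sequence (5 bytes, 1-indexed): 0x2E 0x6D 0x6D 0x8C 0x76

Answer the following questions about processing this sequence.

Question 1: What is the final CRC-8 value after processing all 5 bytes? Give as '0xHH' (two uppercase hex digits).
After byte 1 (0x2E): reg=0x66
After byte 2 (0x6D): reg=0x31
After byte 3 (0x6D): reg=0x93
After byte 4 (0x8C): reg=0x5D
After byte 5 (0x76): reg=0xD1

Answer: 0xD1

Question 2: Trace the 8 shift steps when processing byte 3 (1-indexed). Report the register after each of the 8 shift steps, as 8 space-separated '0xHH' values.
Answer: 0xB8 0x77 0xEE 0xDB 0xB1 0x65 0xCA 0x93

Derivation:
After byte 1 (0x2E): reg=0x66
After byte 2 (0x6D): reg=0x31
Register before byte 3: 0x31
After XOR with byte 0x6D: 0x5C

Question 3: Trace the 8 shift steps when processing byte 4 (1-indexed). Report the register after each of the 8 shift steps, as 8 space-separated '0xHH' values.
After byte 1 (0x2E): reg=0x66
After byte 2 (0x6D): reg=0x31
After byte 3 (0x6D): reg=0x93
Register before byte 4: 0x93
After XOR with byte 0x8C: 0x1F

Answer: 0x3E 0x7C 0xF8 0xF7 0xE9 0xD5 0xAD 0x5D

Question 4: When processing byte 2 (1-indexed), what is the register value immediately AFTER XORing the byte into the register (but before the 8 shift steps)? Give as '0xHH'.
Register before byte 2: 0x66
Byte 2: 0x6D
0x66 XOR 0x6D = 0x0B

Answer: 0x0B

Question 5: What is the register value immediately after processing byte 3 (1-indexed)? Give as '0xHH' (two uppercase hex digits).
After byte 1 (0x2E): reg=0x66
After byte 2 (0x6D): reg=0x31
After byte 3 (0x6D): reg=0x93

Answer: 0x93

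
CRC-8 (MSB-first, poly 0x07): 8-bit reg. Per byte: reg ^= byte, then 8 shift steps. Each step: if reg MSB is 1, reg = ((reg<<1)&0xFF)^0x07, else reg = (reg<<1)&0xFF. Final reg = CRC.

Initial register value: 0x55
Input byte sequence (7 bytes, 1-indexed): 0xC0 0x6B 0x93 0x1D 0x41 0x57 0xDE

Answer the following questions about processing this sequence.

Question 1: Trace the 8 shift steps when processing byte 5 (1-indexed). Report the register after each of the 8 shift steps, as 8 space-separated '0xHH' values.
Answer: 0xFD 0xFD 0xFD 0xFD 0xFD 0xFD 0xFD 0xFD

Derivation:
After byte 1 (0xC0): reg=0xE2
After byte 2 (0x6B): reg=0xB6
After byte 3 (0x93): reg=0xFB
After byte 4 (0x1D): reg=0xBC
Register before byte 5: 0xBC
After XOR with byte 0x41: 0xFD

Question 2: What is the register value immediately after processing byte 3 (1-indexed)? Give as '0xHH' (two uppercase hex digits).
After byte 1 (0xC0): reg=0xE2
After byte 2 (0x6B): reg=0xB6
After byte 3 (0x93): reg=0xFB

Answer: 0xFB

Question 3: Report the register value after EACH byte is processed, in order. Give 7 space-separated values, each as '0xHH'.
0xE2 0xB6 0xFB 0xBC 0xFD 0x5F 0x8E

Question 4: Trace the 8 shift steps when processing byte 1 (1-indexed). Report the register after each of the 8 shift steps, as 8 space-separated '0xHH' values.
Answer: 0x2D 0x5A 0xB4 0x6F 0xDE 0xBB 0x71 0xE2

Derivation:
Register before byte 1: 0x55
After XOR with byte 0xC0: 0x95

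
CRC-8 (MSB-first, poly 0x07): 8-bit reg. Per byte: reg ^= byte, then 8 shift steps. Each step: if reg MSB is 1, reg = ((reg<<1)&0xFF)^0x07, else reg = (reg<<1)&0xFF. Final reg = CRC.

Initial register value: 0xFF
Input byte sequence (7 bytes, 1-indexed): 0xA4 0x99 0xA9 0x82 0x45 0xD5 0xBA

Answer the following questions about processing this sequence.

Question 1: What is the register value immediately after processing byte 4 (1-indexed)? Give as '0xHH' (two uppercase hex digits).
Answer: 0xC7

Derivation:
After byte 1 (0xA4): reg=0x86
After byte 2 (0x99): reg=0x5D
After byte 3 (0xA9): reg=0xC2
After byte 4 (0x82): reg=0xC7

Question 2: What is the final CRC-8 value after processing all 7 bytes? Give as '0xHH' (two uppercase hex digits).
Answer: 0x09

Derivation:
After byte 1 (0xA4): reg=0x86
After byte 2 (0x99): reg=0x5D
After byte 3 (0xA9): reg=0xC2
After byte 4 (0x82): reg=0xC7
After byte 5 (0x45): reg=0x87
After byte 6 (0xD5): reg=0xB9
After byte 7 (0xBA): reg=0x09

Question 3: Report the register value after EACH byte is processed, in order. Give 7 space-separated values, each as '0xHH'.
0x86 0x5D 0xC2 0xC7 0x87 0xB9 0x09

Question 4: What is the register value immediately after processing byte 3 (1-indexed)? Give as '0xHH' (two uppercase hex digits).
Answer: 0xC2

Derivation:
After byte 1 (0xA4): reg=0x86
After byte 2 (0x99): reg=0x5D
After byte 3 (0xA9): reg=0xC2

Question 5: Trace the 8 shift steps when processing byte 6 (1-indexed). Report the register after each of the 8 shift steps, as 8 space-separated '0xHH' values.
Answer: 0xA4 0x4F 0x9E 0x3B 0x76 0xEC 0xDF 0xB9

Derivation:
After byte 1 (0xA4): reg=0x86
After byte 2 (0x99): reg=0x5D
After byte 3 (0xA9): reg=0xC2
After byte 4 (0x82): reg=0xC7
After byte 5 (0x45): reg=0x87
Register before byte 6: 0x87
After XOR with byte 0xD5: 0x52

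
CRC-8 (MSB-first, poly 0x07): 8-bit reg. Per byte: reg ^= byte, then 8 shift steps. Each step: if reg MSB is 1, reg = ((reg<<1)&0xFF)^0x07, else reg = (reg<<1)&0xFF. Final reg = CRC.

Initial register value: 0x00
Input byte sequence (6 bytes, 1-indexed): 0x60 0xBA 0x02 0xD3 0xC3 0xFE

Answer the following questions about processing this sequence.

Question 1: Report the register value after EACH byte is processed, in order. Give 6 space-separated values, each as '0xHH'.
0x27 0xDA 0x06 0x25 0xBC 0xC9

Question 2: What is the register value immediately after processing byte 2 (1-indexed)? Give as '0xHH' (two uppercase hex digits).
Answer: 0xDA

Derivation:
After byte 1 (0x60): reg=0x27
After byte 2 (0xBA): reg=0xDA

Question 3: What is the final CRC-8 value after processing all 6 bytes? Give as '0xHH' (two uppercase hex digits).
After byte 1 (0x60): reg=0x27
After byte 2 (0xBA): reg=0xDA
After byte 3 (0x02): reg=0x06
After byte 4 (0xD3): reg=0x25
After byte 5 (0xC3): reg=0xBC
After byte 6 (0xFE): reg=0xC9

Answer: 0xC9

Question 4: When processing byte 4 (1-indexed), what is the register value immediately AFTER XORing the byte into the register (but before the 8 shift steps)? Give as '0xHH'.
Answer: 0xD5

Derivation:
Register before byte 4: 0x06
Byte 4: 0xD3
0x06 XOR 0xD3 = 0xD5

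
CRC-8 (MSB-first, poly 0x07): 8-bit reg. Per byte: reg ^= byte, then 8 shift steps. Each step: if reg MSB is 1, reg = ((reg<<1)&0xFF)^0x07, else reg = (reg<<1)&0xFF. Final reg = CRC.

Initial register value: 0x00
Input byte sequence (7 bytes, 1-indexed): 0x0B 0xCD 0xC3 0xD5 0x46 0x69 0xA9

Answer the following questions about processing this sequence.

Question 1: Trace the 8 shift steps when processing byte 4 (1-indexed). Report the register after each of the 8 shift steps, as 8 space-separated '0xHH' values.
After byte 1 (0x0B): reg=0x31
After byte 2 (0xCD): reg=0xFA
After byte 3 (0xC3): reg=0xAF
Register before byte 4: 0xAF
After XOR with byte 0xD5: 0x7A

Answer: 0xF4 0xEF 0xD9 0xB5 0x6D 0xDA 0xB3 0x61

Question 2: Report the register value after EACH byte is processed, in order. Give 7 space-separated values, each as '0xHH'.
0x31 0xFA 0xAF 0x61 0xF5 0xDD 0x4B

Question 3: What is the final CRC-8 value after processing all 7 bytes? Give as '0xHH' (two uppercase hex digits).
Answer: 0x4B

Derivation:
After byte 1 (0x0B): reg=0x31
After byte 2 (0xCD): reg=0xFA
After byte 3 (0xC3): reg=0xAF
After byte 4 (0xD5): reg=0x61
After byte 5 (0x46): reg=0xF5
After byte 6 (0x69): reg=0xDD
After byte 7 (0xA9): reg=0x4B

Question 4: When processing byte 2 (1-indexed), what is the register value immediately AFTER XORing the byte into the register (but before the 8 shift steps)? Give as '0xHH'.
Register before byte 2: 0x31
Byte 2: 0xCD
0x31 XOR 0xCD = 0xFC

Answer: 0xFC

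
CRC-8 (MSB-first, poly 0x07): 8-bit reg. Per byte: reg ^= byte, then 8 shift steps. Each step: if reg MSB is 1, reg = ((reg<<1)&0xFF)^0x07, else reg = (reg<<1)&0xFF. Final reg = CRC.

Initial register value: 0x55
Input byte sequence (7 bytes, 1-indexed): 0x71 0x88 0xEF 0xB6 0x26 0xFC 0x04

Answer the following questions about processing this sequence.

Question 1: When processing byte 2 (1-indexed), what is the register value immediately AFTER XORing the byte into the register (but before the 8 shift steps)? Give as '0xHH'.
Answer: 0x74

Derivation:
Register before byte 2: 0xFC
Byte 2: 0x88
0xFC XOR 0x88 = 0x74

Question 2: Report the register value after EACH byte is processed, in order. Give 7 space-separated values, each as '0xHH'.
0xFC 0x4B 0x75 0x47 0x20 0x1A 0x5A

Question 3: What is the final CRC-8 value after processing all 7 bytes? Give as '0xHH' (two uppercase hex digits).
Answer: 0x5A

Derivation:
After byte 1 (0x71): reg=0xFC
After byte 2 (0x88): reg=0x4B
After byte 3 (0xEF): reg=0x75
After byte 4 (0xB6): reg=0x47
After byte 5 (0x26): reg=0x20
After byte 6 (0xFC): reg=0x1A
After byte 7 (0x04): reg=0x5A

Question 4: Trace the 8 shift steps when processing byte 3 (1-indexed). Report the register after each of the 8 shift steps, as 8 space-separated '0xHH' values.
Answer: 0x4F 0x9E 0x3B 0x76 0xEC 0xDF 0xB9 0x75

Derivation:
After byte 1 (0x71): reg=0xFC
After byte 2 (0x88): reg=0x4B
Register before byte 3: 0x4B
After XOR with byte 0xEF: 0xA4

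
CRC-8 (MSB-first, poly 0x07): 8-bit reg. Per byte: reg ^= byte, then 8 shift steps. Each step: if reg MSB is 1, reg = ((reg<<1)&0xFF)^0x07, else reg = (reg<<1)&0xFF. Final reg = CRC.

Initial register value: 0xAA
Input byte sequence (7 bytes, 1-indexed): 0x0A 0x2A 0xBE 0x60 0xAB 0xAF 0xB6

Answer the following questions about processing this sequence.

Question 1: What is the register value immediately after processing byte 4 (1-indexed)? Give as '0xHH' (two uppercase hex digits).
After byte 1 (0x0A): reg=0x69
After byte 2 (0x2A): reg=0xCE
After byte 3 (0xBE): reg=0x57
After byte 4 (0x60): reg=0x85

Answer: 0x85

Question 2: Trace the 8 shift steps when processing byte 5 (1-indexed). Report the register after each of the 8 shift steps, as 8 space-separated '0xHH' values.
After byte 1 (0x0A): reg=0x69
After byte 2 (0x2A): reg=0xCE
After byte 3 (0xBE): reg=0x57
After byte 4 (0x60): reg=0x85
Register before byte 5: 0x85
After XOR with byte 0xAB: 0x2E

Answer: 0x5C 0xB8 0x77 0xEE 0xDB 0xB1 0x65 0xCA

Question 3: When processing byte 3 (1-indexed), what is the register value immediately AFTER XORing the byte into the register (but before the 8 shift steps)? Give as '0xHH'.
Register before byte 3: 0xCE
Byte 3: 0xBE
0xCE XOR 0xBE = 0x70

Answer: 0x70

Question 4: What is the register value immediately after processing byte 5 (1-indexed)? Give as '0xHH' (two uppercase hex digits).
Answer: 0xCA

Derivation:
After byte 1 (0x0A): reg=0x69
After byte 2 (0x2A): reg=0xCE
After byte 3 (0xBE): reg=0x57
After byte 4 (0x60): reg=0x85
After byte 5 (0xAB): reg=0xCA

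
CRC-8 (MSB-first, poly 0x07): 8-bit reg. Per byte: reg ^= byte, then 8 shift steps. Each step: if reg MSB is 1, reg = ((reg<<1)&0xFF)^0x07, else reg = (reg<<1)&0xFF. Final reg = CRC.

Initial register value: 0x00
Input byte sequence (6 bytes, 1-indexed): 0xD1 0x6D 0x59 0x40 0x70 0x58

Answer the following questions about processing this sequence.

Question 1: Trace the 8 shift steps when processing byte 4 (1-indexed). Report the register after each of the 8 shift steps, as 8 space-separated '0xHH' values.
After byte 1 (0xD1): reg=0x39
After byte 2 (0x6D): reg=0xAB
After byte 3 (0x59): reg=0xD0
Register before byte 4: 0xD0
After XOR with byte 0x40: 0x90

Answer: 0x27 0x4E 0x9C 0x3F 0x7E 0xFC 0xFF 0xF9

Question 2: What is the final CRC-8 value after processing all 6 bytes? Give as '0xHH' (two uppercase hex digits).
After byte 1 (0xD1): reg=0x39
After byte 2 (0x6D): reg=0xAB
After byte 3 (0x59): reg=0xD0
After byte 4 (0x40): reg=0xF9
After byte 5 (0x70): reg=0xB6
After byte 6 (0x58): reg=0x84

Answer: 0x84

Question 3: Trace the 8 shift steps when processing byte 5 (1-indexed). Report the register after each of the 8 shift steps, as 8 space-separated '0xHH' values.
After byte 1 (0xD1): reg=0x39
After byte 2 (0x6D): reg=0xAB
After byte 3 (0x59): reg=0xD0
After byte 4 (0x40): reg=0xF9
Register before byte 5: 0xF9
After XOR with byte 0x70: 0x89

Answer: 0x15 0x2A 0x54 0xA8 0x57 0xAE 0x5B 0xB6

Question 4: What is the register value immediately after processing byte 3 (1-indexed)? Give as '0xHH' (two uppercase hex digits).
Answer: 0xD0

Derivation:
After byte 1 (0xD1): reg=0x39
After byte 2 (0x6D): reg=0xAB
After byte 3 (0x59): reg=0xD0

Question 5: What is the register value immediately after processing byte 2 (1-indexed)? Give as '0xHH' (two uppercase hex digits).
Answer: 0xAB

Derivation:
After byte 1 (0xD1): reg=0x39
After byte 2 (0x6D): reg=0xAB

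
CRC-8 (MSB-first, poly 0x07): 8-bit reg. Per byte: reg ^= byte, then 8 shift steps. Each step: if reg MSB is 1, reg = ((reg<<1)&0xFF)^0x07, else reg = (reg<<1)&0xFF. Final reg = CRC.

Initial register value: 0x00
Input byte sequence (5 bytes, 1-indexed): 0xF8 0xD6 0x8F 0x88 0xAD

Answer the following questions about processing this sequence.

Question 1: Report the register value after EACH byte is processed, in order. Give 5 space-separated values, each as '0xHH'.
0xE6 0x90 0x5D 0x25 0xB1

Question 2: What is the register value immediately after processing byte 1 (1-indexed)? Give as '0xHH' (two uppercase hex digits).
After byte 1 (0xF8): reg=0xE6

Answer: 0xE6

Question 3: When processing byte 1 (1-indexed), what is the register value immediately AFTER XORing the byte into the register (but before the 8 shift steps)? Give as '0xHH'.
Answer: 0xF8

Derivation:
Register before byte 1: 0x00
Byte 1: 0xF8
0x00 XOR 0xF8 = 0xF8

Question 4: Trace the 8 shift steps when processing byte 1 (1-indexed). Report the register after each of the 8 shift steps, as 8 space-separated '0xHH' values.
Register before byte 1: 0x00
After XOR with byte 0xF8: 0xF8

Answer: 0xF7 0xE9 0xD5 0xAD 0x5D 0xBA 0x73 0xE6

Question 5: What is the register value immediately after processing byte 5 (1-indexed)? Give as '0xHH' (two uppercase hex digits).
Answer: 0xB1

Derivation:
After byte 1 (0xF8): reg=0xE6
After byte 2 (0xD6): reg=0x90
After byte 3 (0x8F): reg=0x5D
After byte 4 (0x88): reg=0x25
After byte 5 (0xAD): reg=0xB1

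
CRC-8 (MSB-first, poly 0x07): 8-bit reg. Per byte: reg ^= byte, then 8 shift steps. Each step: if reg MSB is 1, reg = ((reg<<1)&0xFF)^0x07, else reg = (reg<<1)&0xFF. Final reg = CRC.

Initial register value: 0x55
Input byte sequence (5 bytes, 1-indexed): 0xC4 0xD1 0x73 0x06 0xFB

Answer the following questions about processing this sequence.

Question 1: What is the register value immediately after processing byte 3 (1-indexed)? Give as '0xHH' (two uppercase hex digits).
Answer: 0x33

Derivation:
After byte 1 (0xC4): reg=0xFE
After byte 2 (0xD1): reg=0xCD
After byte 3 (0x73): reg=0x33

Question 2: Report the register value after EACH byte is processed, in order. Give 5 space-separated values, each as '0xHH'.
0xFE 0xCD 0x33 0x8B 0x57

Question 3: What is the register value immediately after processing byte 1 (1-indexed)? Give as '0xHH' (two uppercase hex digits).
Answer: 0xFE

Derivation:
After byte 1 (0xC4): reg=0xFE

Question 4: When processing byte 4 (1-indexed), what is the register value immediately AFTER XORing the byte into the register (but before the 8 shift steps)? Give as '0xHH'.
Register before byte 4: 0x33
Byte 4: 0x06
0x33 XOR 0x06 = 0x35

Answer: 0x35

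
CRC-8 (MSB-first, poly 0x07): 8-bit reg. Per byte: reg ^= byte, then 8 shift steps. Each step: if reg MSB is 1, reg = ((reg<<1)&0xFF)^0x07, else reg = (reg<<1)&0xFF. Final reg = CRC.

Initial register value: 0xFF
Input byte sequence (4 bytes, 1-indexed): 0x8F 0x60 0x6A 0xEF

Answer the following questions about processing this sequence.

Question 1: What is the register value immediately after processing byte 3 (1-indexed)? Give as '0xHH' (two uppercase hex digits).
After byte 1 (0x8F): reg=0x57
After byte 2 (0x60): reg=0x85
After byte 3 (0x6A): reg=0x83

Answer: 0x83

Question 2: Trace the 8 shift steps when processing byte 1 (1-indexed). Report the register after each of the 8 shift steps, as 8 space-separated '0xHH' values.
Register before byte 1: 0xFF
After XOR with byte 0x8F: 0x70

Answer: 0xE0 0xC7 0x89 0x15 0x2A 0x54 0xA8 0x57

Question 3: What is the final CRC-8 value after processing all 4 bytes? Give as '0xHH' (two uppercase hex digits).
Answer: 0x03

Derivation:
After byte 1 (0x8F): reg=0x57
After byte 2 (0x60): reg=0x85
After byte 3 (0x6A): reg=0x83
After byte 4 (0xEF): reg=0x03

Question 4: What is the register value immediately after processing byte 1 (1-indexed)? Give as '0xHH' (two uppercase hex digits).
Answer: 0x57

Derivation:
After byte 1 (0x8F): reg=0x57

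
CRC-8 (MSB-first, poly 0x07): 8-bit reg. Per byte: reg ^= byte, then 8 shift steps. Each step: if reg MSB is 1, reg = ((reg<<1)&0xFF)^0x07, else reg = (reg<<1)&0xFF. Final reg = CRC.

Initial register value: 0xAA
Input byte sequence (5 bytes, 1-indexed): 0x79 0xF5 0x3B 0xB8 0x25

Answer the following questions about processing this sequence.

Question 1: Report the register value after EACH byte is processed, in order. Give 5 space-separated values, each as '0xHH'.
0x37 0x40 0x66 0x14 0x97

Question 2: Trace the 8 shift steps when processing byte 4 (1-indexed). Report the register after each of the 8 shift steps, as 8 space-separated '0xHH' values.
After byte 1 (0x79): reg=0x37
After byte 2 (0xF5): reg=0x40
After byte 3 (0x3B): reg=0x66
Register before byte 4: 0x66
After XOR with byte 0xB8: 0xDE

Answer: 0xBB 0x71 0xE2 0xC3 0x81 0x05 0x0A 0x14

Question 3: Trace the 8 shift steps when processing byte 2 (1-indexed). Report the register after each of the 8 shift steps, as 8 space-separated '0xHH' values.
After byte 1 (0x79): reg=0x37
Register before byte 2: 0x37
After XOR with byte 0xF5: 0xC2

Answer: 0x83 0x01 0x02 0x04 0x08 0x10 0x20 0x40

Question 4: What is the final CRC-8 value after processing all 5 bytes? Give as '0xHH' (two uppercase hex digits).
After byte 1 (0x79): reg=0x37
After byte 2 (0xF5): reg=0x40
After byte 3 (0x3B): reg=0x66
After byte 4 (0xB8): reg=0x14
After byte 5 (0x25): reg=0x97

Answer: 0x97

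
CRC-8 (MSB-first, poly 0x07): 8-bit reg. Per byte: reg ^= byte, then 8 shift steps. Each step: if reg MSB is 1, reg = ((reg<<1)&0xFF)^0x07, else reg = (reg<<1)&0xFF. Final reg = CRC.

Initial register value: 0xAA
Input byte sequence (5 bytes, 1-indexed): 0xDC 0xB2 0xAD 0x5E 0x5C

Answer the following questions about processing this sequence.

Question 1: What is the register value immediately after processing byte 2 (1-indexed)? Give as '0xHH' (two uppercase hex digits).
After byte 1 (0xDC): reg=0x45
After byte 2 (0xB2): reg=0xCB

Answer: 0xCB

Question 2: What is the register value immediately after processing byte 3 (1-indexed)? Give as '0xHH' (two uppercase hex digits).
Answer: 0x35

Derivation:
After byte 1 (0xDC): reg=0x45
After byte 2 (0xB2): reg=0xCB
After byte 3 (0xAD): reg=0x35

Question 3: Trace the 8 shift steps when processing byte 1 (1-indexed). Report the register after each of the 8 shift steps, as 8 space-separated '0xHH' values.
Answer: 0xEC 0xDF 0xB9 0x75 0xEA 0xD3 0xA1 0x45

Derivation:
Register before byte 1: 0xAA
After XOR with byte 0xDC: 0x76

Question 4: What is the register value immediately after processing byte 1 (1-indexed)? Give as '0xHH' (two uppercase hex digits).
After byte 1 (0xDC): reg=0x45

Answer: 0x45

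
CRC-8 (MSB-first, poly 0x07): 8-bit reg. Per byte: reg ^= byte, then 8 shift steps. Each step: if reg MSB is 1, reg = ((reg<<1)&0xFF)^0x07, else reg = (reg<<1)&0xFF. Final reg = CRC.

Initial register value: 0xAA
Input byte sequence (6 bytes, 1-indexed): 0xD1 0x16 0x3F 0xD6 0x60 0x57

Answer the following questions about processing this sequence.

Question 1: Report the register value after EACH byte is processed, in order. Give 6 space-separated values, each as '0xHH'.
0x66 0x57 0x1F 0x71 0x77 0xE0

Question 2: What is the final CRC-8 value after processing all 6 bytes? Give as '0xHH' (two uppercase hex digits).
Answer: 0xE0

Derivation:
After byte 1 (0xD1): reg=0x66
After byte 2 (0x16): reg=0x57
After byte 3 (0x3F): reg=0x1F
After byte 4 (0xD6): reg=0x71
After byte 5 (0x60): reg=0x77
After byte 6 (0x57): reg=0xE0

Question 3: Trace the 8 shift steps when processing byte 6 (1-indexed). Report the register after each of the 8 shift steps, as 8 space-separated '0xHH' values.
After byte 1 (0xD1): reg=0x66
After byte 2 (0x16): reg=0x57
After byte 3 (0x3F): reg=0x1F
After byte 4 (0xD6): reg=0x71
After byte 5 (0x60): reg=0x77
Register before byte 6: 0x77
After XOR with byte 0x57: 0x20

Answer: 0x40 0x80 0x07 0x0E 0x1C 0x38 0x70 0xE0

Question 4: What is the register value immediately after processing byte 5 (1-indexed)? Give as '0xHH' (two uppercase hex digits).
After byte 1 (0xD1): reg=0x66
After byte 2 (0x16): reg=0x57
After byte 3 (0x3F): reg=0x1F
After byte 4 (0xD6): reg=0x71
After byte 5 (0x60): reg=0x77

Answer: 0x77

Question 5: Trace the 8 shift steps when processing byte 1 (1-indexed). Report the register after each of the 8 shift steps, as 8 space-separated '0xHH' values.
Answer: 0xF6 0xEB 0xD1 0xA5 0x4D 0x9A 0x33 0x66

Derivation:
Register before byte 1: 0xAA
After XOR with byte 0xD1: 0x7B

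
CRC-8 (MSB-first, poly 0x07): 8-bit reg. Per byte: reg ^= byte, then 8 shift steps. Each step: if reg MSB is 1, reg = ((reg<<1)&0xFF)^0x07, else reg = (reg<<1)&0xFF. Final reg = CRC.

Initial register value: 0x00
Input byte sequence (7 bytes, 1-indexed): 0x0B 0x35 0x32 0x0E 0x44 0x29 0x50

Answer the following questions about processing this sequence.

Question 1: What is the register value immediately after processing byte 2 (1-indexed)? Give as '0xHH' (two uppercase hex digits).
Answer: 0x1C

Derivation:
After byte 1 (0x0B): reg=0x31
After byte 2 (0x35): reg=0x1C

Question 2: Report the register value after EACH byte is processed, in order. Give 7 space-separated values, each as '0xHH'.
0x31 0x1C 0xCA 0x52 0x62 0xF6 0x7B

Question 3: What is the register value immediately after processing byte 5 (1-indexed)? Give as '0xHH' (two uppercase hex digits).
Answer: 0x62

Derivation:
After byte 1 (0x0B): reg=0x31
After byte 2 (0x35): reg=0x1C
After byte 3 (0x32): reg=0xCA
After byte 4 (0x0E): reg=0x52
After byte 5 (0x44): reg=0x62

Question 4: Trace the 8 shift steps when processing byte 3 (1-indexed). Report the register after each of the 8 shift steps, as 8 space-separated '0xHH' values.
After byte 1 (0x0B): reg=0x31
After byte 2 (0x35): reg=0x1C
Register before byte 3: 0x1C
After XOR with byte 0x32: 0x2E

Answer: 0x5C 0xB8 0x77 0xEE 0xDB 0xB1 0x65 0xCA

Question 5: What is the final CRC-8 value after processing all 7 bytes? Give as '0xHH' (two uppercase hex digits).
After byte 1 (0x0B): reg=0x31
After byte 2 (0x35): reg=0x1C
After byte 3 (0x32): reg=0xCA
After byte 4 (0x0E): reg=0x52
After byte 5 (0x44): reg=0x62
After byte 6 (0x29): reg=0xF6
After byte 7 (0x50): reg=0x7B

Answer: 0x7B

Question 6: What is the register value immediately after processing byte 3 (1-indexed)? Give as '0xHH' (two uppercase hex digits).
After byte 1 (0x0B): reg=0x31
After byte 2 (0x35): reg=0x1C
After byte 3 (0x32): reg=0xCA

Answer: 0xCA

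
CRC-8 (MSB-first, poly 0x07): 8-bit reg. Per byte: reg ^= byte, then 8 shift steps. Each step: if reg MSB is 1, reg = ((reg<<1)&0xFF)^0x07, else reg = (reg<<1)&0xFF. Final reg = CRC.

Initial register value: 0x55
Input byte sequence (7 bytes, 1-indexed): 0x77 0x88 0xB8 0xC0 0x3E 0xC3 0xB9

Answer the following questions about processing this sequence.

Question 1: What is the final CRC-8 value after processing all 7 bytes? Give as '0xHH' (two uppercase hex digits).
Answer: 0xF0

Derivation:
After byte 1 (0x77): reg=0xEE
After byte 2 (0x88): reg=0x35
After byte 3 (0xB8): reg=0xAA
After byte 4 (0xC0): reg=0x11
After byte 5 (0x3E): reg=0xCD
After byte 6 (0xC3): reg=0x2A
After byte 7 (0xB9): reg=0xF0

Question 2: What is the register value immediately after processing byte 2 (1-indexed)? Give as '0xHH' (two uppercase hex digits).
Answer: 0x35

Derivation:
After byte 1 (0x77): reg=0xEE
After byte 2 (0x88): reg=0x35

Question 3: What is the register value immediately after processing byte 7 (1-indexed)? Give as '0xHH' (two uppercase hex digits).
Answer: 0xF0

Derivation:
After byte 1 (0x77): reg=0xEE
After byte 2 (0x88): reg=0x35
After byte 3 (0xB8): reg=0xAA
After byte 4 (0xC0): reg=0x11
After byte 5 (0x3E): reg=0xCD
After byte 6 (0xC3): reg=0x2A
After byte 7 (0xB9): reg=0xF0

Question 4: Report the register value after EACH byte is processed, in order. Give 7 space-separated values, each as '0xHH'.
0xEE 0x35 0xAA 0x11 0xCD 0x2A 0xF0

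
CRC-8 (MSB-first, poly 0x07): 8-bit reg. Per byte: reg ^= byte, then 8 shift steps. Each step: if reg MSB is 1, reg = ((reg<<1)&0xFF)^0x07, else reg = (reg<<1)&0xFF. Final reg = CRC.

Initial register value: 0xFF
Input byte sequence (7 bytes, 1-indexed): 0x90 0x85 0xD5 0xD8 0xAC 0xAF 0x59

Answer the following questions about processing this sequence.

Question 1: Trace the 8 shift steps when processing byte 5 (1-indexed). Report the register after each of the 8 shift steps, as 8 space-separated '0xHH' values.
Answer: 0x3A 0x74 0xE8 0xD7 0xA9 0x55 0xAA 0x53

Derivation:
After byte 1 (0x90): reg=0x0A
After byte 2 (0x85): reg=0xA4
After byte 3 (0xD5): reg=0x50
After byte 4 (0xD8): reg=0xB1
Register before byte 5: 0xB1
After XOR with byte 0xAC: 0x1D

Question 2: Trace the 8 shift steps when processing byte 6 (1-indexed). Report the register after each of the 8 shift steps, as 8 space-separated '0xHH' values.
Answer: 0xFF 0xF9 0xF5 0xED 0xDD 0xBD 0x7D 0xFA

Derivation:
After byte 1 (0x90): reg=0x0A
After byte 2 (0x85): reg=0xA4
After byte 3 (0xD5): reg=0x50
After byte 4 (0xD8): reg=0xB1
After byte 5 (0xAC): reg=0x53
Register before byte 6: 0x53
After XOR with byte 0xAF: 0xFC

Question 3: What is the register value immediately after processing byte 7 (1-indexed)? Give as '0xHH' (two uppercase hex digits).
Answer: 0x60

Derivation:
After byte 1 (0x90): reg=0x0A
After byte 2 (0x85): reg=0xA4
After byte 3 (0xD5): reg=0x50
After byte 4 (0xD8): reg=0xB1
After byte 5 (0xAC): reg=0x53
After byte 6 (0xAF): reg=0xFA
After byte 7 (0x59): reg=0x60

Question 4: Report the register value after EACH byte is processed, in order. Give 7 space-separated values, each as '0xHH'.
0x0A 0xA4 0x50 0xB1 0x53 0xFA 0x60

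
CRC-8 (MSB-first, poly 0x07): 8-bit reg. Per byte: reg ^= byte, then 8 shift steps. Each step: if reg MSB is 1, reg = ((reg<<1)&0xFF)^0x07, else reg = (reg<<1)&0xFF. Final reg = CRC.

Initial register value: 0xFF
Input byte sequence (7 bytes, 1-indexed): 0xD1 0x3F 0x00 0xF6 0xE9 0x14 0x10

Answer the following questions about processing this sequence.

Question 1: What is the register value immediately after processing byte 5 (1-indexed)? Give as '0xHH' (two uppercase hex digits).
After byte 1 (0xD1): reg=0xCA
After byte 2 (0x3F): reg=0xC5
After byte 3 (0x00): reg=0x55
After byte 4 (0xF6): reg=0x60
After byte 5 (0xE9): reg=0xB6

Answer: 0xB6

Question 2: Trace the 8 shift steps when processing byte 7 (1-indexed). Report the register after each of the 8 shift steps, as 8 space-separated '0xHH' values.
After byte 1 (0xD1): reg=0xCA
After byte 2 (0x3F): reg=0xC5
After byte 3 (0x00): reg=0x55
After byte 4 (0xF6): reg=0x60
After byte 5 (0xE9): reg=0xB6
After byte 6 (0x14): reg=0x67
Register before byte 7: 0x67
After XOR with byte 0x10: 0x77

Answer: 0xEE 0xDB 0xB1 0x65 0xCA 0x93 0x21 0x42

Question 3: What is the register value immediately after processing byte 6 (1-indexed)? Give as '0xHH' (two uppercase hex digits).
Answer: 0x67

Derivation:
After byte 1 (0xD1): reg=0xCA
After byte 2 (0x3F): reg=0xC5
After byte 3 (0x00): reg=0x55
After byte 4 (0xF6): reg=0x60
After byte 5 (0xE9): reg=0xB6
After byte 6 (0x14): reg=0x67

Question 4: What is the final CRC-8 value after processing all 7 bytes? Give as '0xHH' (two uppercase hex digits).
After byte 1 (0xD1): reg=0xCA
After byte 2 (0x3F): reg=0xC5
After byte 3 (0x00): reg=0x55
After byte 4 (0xF6): reg=0x60
After byte 5 (0xE9): reg=0xB6
After byte 6 (0x14): reg=0x67
After byte 7 (0x10): reg=0x42

Answer: 0x42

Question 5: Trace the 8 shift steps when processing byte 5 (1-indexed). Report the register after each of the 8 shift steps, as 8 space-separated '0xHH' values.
Answer: 0x15 0x2A 0x54 0xA8 0x57 0xAE 0x5B 0xB6

Derivation:
After byte 1 (0xD1): reg=0xCA
After byte 2 (0x3F): reg=0xC5
After byte 3 (0x00): reg=0x55
After byte 4 (0xF6): reg=0x60
Register before byte 5: 0x60
After XOR with byte 0xE9: 0x89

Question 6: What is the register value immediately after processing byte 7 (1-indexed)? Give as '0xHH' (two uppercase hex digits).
After byte 1 (0xD1): reg=0xCA
After byte 2 (0x3F): reg=0xC5
After byte 3 (0x00): reg=0x55
After byte 4 (0xF6): reg=0x60
After byte 5 (0xE9): reg=0xB6
After byte 6 (0x14): reg=0x67
After byte 7 (0x10): reg=0x42

Answer: 0x42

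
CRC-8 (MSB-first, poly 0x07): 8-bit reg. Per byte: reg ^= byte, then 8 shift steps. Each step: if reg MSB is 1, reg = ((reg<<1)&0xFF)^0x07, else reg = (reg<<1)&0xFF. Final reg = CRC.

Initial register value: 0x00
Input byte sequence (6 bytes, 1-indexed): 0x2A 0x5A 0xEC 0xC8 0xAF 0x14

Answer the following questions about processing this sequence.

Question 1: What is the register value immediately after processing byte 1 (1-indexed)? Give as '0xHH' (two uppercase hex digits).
Answer: 0xD6

Derivation:
After byte 1 (0x2A): reg=0xD6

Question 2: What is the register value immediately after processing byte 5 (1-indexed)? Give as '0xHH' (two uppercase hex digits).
After byte 1 (0x2A): reg=0xD6
After byte 2 (0x5A): reg=0xAD
After byte 3 (0xEC): reg=0xC0
After byte 4 (0xC8): reg=0x38
After byte 5 (0xAF): reg=0xEC

Answer: 0xEC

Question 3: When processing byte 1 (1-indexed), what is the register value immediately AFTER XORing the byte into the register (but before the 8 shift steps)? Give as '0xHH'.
Answer: 0x2A

Derivation:
Register before byte 1: 0x00
Byte 1: 0x2A
0x00 XOR 0x2A = 0x2A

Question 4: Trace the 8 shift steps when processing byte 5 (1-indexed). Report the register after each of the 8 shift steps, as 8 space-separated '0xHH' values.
Answer: 0x29 0x52 0xA4 0x4F 0x9E 0x3B 0x76 0xEC

Derivation:
After byte 1 (0x2A): reg=0xD6
After byte 2 (0x5A): reg=0xAD
After byte 3 (0xEC): reg=0xC0
After byte 4 (0xC8): reg=0x38
Register before byte 5: 0x38
After XOR with byte 0xAF: 0x97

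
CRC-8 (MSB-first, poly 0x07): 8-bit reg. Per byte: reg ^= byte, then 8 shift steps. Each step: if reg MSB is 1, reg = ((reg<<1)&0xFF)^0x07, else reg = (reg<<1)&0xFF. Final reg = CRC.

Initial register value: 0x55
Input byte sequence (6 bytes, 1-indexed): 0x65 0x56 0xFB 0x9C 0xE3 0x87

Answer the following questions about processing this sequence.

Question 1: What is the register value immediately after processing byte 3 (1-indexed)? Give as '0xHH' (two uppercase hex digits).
After byte 1 (0x65): reg=0x90
After byte 2 (0x56): reg=0x5C
After byte 3 (0xFB): reg=0x7C

Answer: 0x7C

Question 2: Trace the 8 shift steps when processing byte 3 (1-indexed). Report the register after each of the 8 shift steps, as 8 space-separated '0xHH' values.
Answer: 0x49 0x92 0x23 0x46 0x8C 0x1F 0x3E 0x7C

Derivation:
After byte 1 (0x65): reg=0x90
After byte 2 (0x56): reg=0x5C
Register before byte 3: 0x5C
After XOR with byte 0xFB: 0xA7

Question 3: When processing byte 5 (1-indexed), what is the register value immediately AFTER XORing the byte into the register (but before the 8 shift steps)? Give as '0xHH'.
Register before byte 5: 0xAE
Byte 5: 0xE3
0xAE XOR 0xE3 = 0x4D

Answer: 0x4D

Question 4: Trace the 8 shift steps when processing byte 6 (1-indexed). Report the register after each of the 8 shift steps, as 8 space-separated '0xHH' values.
Answer: 0xC6 0x8B 0x11 0x22 0x44 0x88 0x17 0x2E

Derivation:
After byte 1 (0x65): reg=0x90
After byte 2 (0x56): reg=0x5C
After byte 3 (0xFB): reg=0x7C
After byte 4 (0x9C): reg=0xAE
After byte 5 (0xE3): reg=0xE4
Register before byte 6: 0xE4
After XOR with byte 0x87: 0x63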